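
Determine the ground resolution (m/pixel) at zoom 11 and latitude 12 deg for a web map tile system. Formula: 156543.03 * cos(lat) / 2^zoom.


res = 156543.03 * cos(12) / 2^11 = 156543.03 * 0.9781476 / 2048 = 74.77 m/pixel

74.77 m/pixel


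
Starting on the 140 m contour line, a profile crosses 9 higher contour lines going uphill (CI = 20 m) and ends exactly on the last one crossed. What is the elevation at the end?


elevation = 140 + 9 * 20 = 320 m

320 m


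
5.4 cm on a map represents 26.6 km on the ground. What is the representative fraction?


ground = 26.6 km = 2660000 cm; RF denominator = ground / map = 2660000 / 5.4 ≈ 492593; RF = 1:492593

1:492593


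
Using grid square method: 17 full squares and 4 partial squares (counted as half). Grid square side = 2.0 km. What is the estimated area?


effective squares = 17 + 4 * 0.5 = 19.0
area = 19.0 * 4.0 = 76.0 km^2

76.0 km^2


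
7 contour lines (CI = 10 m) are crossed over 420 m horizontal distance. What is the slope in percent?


elevation change = 7 * 10 = 70 m
slope = 70 / 420 * 100 = 16.7%

16.7%


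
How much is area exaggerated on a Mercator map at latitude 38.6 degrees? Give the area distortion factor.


area_distortion = 1/cos^2(38.6) = 1.637

1.637


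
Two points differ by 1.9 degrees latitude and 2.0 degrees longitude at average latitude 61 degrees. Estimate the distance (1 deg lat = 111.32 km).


dlat_km = 1.9 * 111.32 = 211.508
dlon_km = 2.0 * 111.32 * cos(61) ≈ 107.938
dist = sqrt(211.508^2 + 107.938^2) ≈ 237.5 km

237.5 km


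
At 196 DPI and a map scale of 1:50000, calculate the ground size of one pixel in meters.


pixel_cm = 2.54 / 196 ≈ 0.012959 cm
ground = pixel_cm * 50000 / 100 = 2.54 * 50000 / (196 * 100) = 127000 / 19600 ≈ 6.48 m

6.48 m


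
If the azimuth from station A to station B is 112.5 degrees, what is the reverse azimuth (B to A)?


back azimuth = (112.5 + 180) mod 360 = 292.5 degrees

292.5 degrees


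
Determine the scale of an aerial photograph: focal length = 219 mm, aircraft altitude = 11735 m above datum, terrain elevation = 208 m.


scale = f / (H - h) = 219 mm / 11527 m = 219 / 11527000 = 1:52635

1:52635


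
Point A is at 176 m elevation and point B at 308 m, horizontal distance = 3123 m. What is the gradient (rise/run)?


gradient = (308 - 176) / 3123 = 132 / 3123 = 0.0423

0.0423


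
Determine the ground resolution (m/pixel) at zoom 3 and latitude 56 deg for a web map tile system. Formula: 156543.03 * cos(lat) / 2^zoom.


res = 156543.03 * cos(56) / 2^3 = 156543.03 * 0.5591929 / 8 = 10942.22 m/pixel

10942.22 m/pixel


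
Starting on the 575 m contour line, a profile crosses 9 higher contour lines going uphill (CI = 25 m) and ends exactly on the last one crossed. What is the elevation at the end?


elevation = 575 + 9 * 25 = 800 m

800 m


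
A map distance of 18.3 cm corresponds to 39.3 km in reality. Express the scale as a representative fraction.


ground = 39.3 km = 3930000 cm; RF denominator = ground / map = 3930000 / 18.3 ≈ 214754; RF = 1:214754

1:214754


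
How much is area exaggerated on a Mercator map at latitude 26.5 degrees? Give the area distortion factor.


area_distortion = 1/cos^2(26.5) = 1.249

1.249


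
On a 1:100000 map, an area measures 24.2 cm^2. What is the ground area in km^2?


ground_area = 24.2 * (100000/100)^2 = 24200000.0 m^2 = 24.2 km^2

24.2 km^2


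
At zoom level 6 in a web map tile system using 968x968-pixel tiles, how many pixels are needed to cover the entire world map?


tiles per axis = 2^6 = 64
total tiles = 64^2 = 4096
pixels per axis = 64 * 968 = 61952
total pixels = 61952^2 = 3838050304

3838050304 pixels


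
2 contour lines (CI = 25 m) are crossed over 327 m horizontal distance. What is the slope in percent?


elevation change = 2 * 25 = 50 m
slope = 50 / 327 * 100 = 15.3%

15.3%


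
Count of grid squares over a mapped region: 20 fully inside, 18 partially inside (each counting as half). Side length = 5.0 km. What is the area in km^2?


effective squares = 20 + 18 * 0.5 = 29.0
area = 29.0 * 25.0 = 725.0 km^2

725.0 km^2


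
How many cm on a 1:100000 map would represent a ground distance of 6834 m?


map_cm = 6834 * 100 / 100000 = 6.834 cm ≈ 6.83 cm

6.83 cm


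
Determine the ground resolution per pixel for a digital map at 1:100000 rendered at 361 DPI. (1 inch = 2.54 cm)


pixel_cm = 2.54 / 361 ≈ 0.007036 cm
ground = pixel_cm * 100000 / 100 = 2.54 * 100000 / (361 * 100) = 254000 / 36100 ≈ 7.04 m

7.04 m


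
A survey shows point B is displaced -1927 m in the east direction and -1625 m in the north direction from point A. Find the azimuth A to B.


az = atan2(-1927, -1625) = -130.1 deg
adjusted to 0-360: 229.9 degrees

229.9 degrees


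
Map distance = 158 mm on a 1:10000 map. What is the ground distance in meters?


ground = 158 mm * 10000 / 1000 = 1580.0 m

1580.0 m


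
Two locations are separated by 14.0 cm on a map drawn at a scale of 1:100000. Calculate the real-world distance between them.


ground = 14.0 cm * 100000 / 100 = 14000.0 m = 14.0 km

14.0 km


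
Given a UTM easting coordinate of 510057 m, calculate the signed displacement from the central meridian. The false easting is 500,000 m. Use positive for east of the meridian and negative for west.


displacement = 510057 - 500000 = 10057 m

10057 m


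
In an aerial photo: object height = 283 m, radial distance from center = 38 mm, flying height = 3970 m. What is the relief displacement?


d = h * r / H = 283 * 38 / 3970 = 2.71 mm

2.71 mm


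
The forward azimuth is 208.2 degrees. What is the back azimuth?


back azimuth = (208.2 + 180) mod 360 = 28.2 degrees

28.2 degrees


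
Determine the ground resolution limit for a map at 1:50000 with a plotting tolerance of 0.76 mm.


ground = 0.76 mm * 50000 / 1000 = 38.0 m

38.0 m


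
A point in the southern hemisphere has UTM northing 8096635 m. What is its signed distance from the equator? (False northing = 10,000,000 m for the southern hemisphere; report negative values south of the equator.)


For southern: actual = 8096635 - 10000000 = -1903365 m

-1903365 m


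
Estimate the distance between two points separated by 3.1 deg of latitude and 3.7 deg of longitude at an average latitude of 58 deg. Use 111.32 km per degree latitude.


dlat_km = 3.1 * 111.32 = 345.092
dlon_km = 3.7 * 111.32 * cos(58) ≈ 218.265
dist = sqrt(345.092^2 + 218.265^2) ≈ 408.3 km

408.3 km


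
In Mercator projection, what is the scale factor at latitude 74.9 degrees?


SF = 1 / cos(74.9) = 1 / 0.260505 = 3.839

3.839


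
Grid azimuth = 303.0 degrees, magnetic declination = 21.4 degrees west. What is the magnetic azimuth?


magnetic azimuth = grid azimuth - declination (east +ve)
mag_az = 303.0 - -21.4 = 324.4 degrees

324.4 degrees


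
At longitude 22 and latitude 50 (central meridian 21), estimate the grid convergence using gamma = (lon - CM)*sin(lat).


gamma = (22 - 21) * sin(50) = 1 * 0.766044 = 0.766 degrees

0.766 degrees


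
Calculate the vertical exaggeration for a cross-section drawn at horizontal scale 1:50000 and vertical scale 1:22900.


VE = horizontal_scale / vertical_scale = 50000 / 22900 ≈ 2.2

2.2x


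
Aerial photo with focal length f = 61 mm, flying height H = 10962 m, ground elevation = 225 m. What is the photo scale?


scale = f / (H - h) = 61 mm / 10737 m = 61 / 10737000 = 1:176016

1:176016


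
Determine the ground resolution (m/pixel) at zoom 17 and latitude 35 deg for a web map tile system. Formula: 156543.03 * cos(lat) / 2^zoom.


res = 156543.03 * cos(35) / 2^17 = 156543.03 * 0.81915204 / 131072 = 0.98 m/pixel

0.98 m/pixel


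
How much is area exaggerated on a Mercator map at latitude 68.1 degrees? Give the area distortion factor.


area_distortion = 1/cos^2(68.1) = 7.188

7.188


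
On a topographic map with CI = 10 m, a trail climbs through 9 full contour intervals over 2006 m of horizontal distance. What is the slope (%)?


elevation change = 9 * 10 = 90 m
slope = 90 / 2006 * 100 = 4.5%

4.5%


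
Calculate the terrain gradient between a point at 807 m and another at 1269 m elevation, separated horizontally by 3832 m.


gradient = (1269 - 807) / 3832 = 462 / 3832 = 0.1206

0.1206


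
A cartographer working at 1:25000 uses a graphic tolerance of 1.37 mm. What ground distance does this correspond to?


ground = 1.37 mm * 25000 / 1000 = 34.25 m

34.25 m


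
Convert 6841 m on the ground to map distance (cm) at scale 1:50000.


map_cm = 6841 * 100 / 50000 = 13.682 cm ≈ 13.68 cm

13.68 cm


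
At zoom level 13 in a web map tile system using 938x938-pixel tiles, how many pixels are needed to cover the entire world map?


tiles per axis = 2^13 = 8192
total tiles = 8192^2 = 67108864
pixels per axis = 8192 * 938 = 7684096
total pixels = 7684096^2 = 59045331337216

59045331337216 pixels


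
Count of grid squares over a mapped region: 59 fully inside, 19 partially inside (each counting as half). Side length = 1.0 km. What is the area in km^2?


effective squares = 59 + 19 * 0.5 = 68.5
area = 68.5 * 1.0 = 68.5 km^2

68.5 km^2


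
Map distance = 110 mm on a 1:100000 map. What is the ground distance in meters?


ground = 110 mm * 100000 / 1000 = 11000.0 m

11000.0 m


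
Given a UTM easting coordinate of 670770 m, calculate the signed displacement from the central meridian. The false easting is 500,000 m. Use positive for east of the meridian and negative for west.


displacement = 670770 - 500000 = 170770 m

170770 m


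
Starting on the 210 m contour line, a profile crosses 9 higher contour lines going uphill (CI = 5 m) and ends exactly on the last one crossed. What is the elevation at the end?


elevation = 210 + 9 * 5 = 255 m

255 m


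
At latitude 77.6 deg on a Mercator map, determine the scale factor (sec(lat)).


SF = 1 / cos(77.6) = 1 / 0.214735 = 4.657

4.657


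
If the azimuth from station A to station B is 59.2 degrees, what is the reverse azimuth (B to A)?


back azimuth = (59.2 + 180) mod 360 = 239.2 degrees

239.2 degrees


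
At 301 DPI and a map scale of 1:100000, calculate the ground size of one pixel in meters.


pixel_cm = 2.54 / 301 ≈ 0.008439 cm
ground = pixel_cm * 100000 / 100 = 2.54 * 100000 / (301 * 100) = 254000 / 30100 ≈ 8.44 m

8.44 m


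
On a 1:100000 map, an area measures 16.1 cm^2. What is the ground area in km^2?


ground_area = 16.1 * (100000/100)^2 = 16100000.0 m^2 = 16.1 km^2

16.1 km^2


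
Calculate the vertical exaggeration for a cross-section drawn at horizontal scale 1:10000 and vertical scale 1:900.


VE = horizontal_scale / vertical_scale = 10000 / 900 ≈ 11.1

11.1x


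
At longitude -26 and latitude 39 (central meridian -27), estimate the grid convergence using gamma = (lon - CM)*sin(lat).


gamma = (-26 - -27) * sin(39) = 1 * 0.62932 = 0.629 degrees

0.629 degrees


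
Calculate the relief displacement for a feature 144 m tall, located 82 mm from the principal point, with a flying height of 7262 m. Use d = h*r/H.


d = h * r / H = 144 * 82 / 7262 = 1.63 mm

1.63 mm


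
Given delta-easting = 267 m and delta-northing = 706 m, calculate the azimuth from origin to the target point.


az = atan2(267, 706) = 20.7 deg
adjusted to 0-360: 20.7 degrees

20.7 degrees


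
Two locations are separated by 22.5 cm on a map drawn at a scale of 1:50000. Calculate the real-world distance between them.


ground = 22.5 cm * 50000 / 100 = 11250.0 m = 11.25 km

11.25 km


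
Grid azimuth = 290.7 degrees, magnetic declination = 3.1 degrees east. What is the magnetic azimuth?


magnetic azimuth = grid azimuth - declination (east +ve)
mag_az = 290.7 - 3.1 = 287.6 degrees

287.6 degrees


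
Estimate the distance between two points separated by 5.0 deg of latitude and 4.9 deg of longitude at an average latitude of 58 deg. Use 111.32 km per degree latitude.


dlat_km = 5.0 * 111.32 = 556.6
dlon_km = 4.9 * 111.32 * cos(58) ≈ 289.054
dist = sqrt(556.6^2 + 289.054^2) ≈ 627.2 km

627.2 km


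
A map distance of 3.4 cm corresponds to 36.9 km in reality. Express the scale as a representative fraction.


ground = 36.9 km = 3690000 cm; RF denominator = ground / map = 3690000 / 3.4 ≈ 1085294; RF = 1:1085294

1:1085294


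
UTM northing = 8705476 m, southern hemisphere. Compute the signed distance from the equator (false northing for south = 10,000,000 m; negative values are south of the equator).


For southern: actual = 8705476 - 10000000 = -1294524 m

-1294524 m


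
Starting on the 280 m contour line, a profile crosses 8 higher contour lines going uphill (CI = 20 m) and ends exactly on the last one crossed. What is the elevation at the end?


elevation = 280 + 8 * 20 = 440 m

440 m


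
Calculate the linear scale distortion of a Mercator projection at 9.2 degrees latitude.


SF = 1 / cos(9.2) = 1 / 0.987136 = 1.013

1.013


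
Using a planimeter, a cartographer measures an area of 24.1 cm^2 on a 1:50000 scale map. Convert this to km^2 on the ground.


ground_area = 24.1 * (50000/100)^2 = 6025000.0 m^2 = 6.025 km^2

6.025 km^2


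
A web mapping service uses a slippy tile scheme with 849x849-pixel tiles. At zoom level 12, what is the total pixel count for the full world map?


tiles per axis = 2^12 = 4096
total tiles = 4096^2 = 16777216
pixels per axis = 4096 * 849 = 3477504
total pixels = 3477504^2 = 12093034070016

12093034070016 pixels


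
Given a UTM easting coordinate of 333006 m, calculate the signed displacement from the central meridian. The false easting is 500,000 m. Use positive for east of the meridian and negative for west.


displacement = 333006 - 500000 = -166994 m

-166994 m


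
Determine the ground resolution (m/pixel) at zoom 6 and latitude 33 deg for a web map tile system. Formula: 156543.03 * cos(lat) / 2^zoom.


res = 156543.03 * cos(33) / 2^6 = 156543.03 * 0.83867057 / 64 = 2051.38 m/pixel

2051.38 m/pixel


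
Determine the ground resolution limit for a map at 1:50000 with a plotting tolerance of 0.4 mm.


ground = 0.4 mm * 50000 / 1000 = 20.0 m

20.0 m


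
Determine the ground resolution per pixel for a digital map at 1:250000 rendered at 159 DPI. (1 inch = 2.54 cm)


pixel_cm = 2.54 / 159 ≈ 0.015975 cm
ground = pixel_cm * 250000 / 100 = 2.54 * 250000 / (159 * 100) = 635000 / 15900 ≈ 39.94 m

39.94 m


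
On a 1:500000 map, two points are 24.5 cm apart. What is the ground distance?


ground = 24.5 cm * 500000 / 100 = 122500.0 m = 122.5 km

122.5 km


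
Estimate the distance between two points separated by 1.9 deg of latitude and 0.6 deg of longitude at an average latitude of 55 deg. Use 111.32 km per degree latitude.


dlat_km = 1.9 * 111.32 = 211.508
dlon_km = 0.6 * 111.32 * cos(55) ≈ 38.31
dist = sqrt(211.508^2 + 38.31^2) ≈ 214.9 km

214.9 km


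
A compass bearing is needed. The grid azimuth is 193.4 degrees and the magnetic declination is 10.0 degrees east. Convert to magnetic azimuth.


magnetic azimuth = grid azimuth - declination (east +ve)
mag_az = 193.4 - 10.0 = 183.4 degrees

183.4 degrees


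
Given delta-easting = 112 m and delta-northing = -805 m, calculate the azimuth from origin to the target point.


az = atan2(112, -805) = 172.1 deg
adjusted to 0-360: 172.1 degrees

172.1 degrees


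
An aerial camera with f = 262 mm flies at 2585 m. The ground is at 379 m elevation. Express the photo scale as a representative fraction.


scale = f / (H - h) = 262 mm / 2206 m = 262 / 2206000 = 1:8420

1:8420


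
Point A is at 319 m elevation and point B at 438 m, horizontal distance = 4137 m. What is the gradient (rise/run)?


gradient = (438 - 319) / 4137 = 119 / 4137 = 0.0288

0.0288


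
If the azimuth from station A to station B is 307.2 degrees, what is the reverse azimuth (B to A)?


back azimuth = (307.2 + 180) mod 360 = 127.2 degrees

127.2 degrees


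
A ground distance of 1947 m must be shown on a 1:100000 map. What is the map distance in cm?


map_cm = 1947 * 100 / 100000 = 1.947 cm ≈ 1.95 cm

1.95 cm


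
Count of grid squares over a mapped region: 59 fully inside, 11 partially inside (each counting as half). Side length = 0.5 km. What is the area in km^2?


effective squares = 59 + 11 * 0.5 = 64.5
area = 64.5 * 0.25 = 16.125 km^2

16.125 km^2


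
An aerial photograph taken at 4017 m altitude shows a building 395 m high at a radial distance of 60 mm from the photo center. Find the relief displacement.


d = h * r / H = 395 * 60 / 4017 = 5.9 mm

5.9 mm


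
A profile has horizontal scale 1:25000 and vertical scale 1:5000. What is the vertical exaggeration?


VE = horizontal_scale / vertical_scale = 25000 / 5000 = 5.0

5.0x


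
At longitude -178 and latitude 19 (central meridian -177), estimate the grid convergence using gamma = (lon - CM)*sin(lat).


gamma = (-178 - -177) * sin(19) = -1 * 0.325568 = -0.326 degrees

-0.326 degrees


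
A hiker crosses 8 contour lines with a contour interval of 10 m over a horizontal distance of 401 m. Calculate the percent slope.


elevation change = 8 * 10 = 80 m
slope = 80 / 401 * 100 = 20.0%

20.0%


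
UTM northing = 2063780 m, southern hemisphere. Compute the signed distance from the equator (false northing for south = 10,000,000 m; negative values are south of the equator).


For southern: actual = 2063780 - 10000000 = -7936220 m

-7936220 m


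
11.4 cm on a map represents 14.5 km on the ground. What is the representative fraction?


ground = 14.5 km = 1450000 cm; RF denominator = ground / map = 1450000 / 11.4 ≈ 127193; RF = 1:127193

1:127193


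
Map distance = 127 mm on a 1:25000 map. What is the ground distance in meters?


ground = 127 mm * 25000 / 1000 = 3175.0 m

3175.0 m


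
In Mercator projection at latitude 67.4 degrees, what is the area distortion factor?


area_distortion = 1/cos^2(67.4) = 6.771

6.771


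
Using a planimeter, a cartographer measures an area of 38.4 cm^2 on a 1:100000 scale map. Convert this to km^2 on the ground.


ground_area = 38.4 * (100000/100)^2 = 38400000.0 m^2 = 38.4 km^2

38.4 km^2


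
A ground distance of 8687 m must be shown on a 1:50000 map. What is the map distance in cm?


map_cm = 8687 * 100 / 50000 = 17.374 cm ≈ 17.37 cm

17.37 cm


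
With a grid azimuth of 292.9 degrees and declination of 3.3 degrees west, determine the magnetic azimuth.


magnetic azimuth = grid azimuth - declination (east +ve)
mag_az = 292.9 - -3.3 = 296.2 degrees

296.2 degrees


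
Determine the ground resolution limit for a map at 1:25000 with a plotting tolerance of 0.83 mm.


ground = 0.83 mm * 25000 / 1000 = 20.75 m

20.75 m


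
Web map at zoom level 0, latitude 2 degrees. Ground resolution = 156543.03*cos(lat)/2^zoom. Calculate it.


res = 156543.03 * cos(2) / 2^0 = 156543.03 * 0.99939083 / 1 = 156447.67 m/pixel

156447.67 m/pixel


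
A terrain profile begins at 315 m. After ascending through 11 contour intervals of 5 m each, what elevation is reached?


elevation = 315 + 11 * 5 = 370 m

370 m


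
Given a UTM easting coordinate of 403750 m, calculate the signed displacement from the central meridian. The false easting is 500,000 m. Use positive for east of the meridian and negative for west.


displacement = 403750 - 500000 = -96250 m

-96250 m


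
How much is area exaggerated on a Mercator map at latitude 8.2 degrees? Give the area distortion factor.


area_distortion = 1/cos^2(8.2) = 1.021

1.021


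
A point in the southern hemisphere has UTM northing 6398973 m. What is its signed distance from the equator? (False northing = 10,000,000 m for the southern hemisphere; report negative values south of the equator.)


For southern: actual = 6398973 - 10000000 = -3601027 m

-3601027 m


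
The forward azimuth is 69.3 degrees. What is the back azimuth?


back azimuth = (69.3 + 180) mod 360 = 249.3 degrees

249.3 degrees


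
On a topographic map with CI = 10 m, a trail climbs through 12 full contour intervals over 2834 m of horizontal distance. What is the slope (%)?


elevation change = 12 * 10 = 120 m
slope = 120 / 2834 * 100 = 4.2%

4.2%


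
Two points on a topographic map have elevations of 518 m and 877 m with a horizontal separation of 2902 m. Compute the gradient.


gradient = (877 - 518) / 2902 = 359 / 2902 = 0.1237

0.1237


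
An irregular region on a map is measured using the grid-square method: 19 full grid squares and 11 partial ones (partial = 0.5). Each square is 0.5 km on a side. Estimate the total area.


effective squares = 19 + 11 * 0.5 = 24.5
area = 24.5 * 0.25 = 6.125 km^2

6.125 km^2


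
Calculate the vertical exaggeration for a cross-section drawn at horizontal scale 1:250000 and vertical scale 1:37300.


VE = horizontal_scale / vertical_scale = 250000 / 37300 ≈ 6.7

6.7x


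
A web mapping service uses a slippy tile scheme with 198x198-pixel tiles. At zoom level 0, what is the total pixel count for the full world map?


tiles per axis = 2^0 = 1
total tiles = 1^2 = 1
pixels per axis = 1 * 198 = 198
total pixels = 198^2 = 39204

39204 pixels


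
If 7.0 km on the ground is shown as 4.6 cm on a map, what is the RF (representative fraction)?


ground = 7.0 km = 700000 cm; RF denominator = ground / map = 700000 / 4.6 ≈ 152174; RF = 1:152174

1:152174


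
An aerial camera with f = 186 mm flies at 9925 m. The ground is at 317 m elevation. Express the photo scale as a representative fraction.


scale = f / (H - h) = 186 mm / 9608 m = 186 / 9608000 = 1:51656

1:51656


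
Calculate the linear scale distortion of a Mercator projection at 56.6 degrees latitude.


SF = 1 / cos(56.6) = 1 / 0.550481 = 1.817

1.817


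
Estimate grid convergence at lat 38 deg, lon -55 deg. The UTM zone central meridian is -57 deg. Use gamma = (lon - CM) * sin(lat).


gamma = (-55 - -57) * sin(38) = 2 * 0.615661 = 1.231 degrees

1.231 degrees


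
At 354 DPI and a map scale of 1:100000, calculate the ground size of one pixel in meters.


pixel_cm = 2.54 / 354 ≈ 0.007175 cm
ground = pixel_cm * 100000 / 100 = 2.54 * 100000 / (354 * 100) = 254000 / 35400 ≈ 7.18 m

7.18 m


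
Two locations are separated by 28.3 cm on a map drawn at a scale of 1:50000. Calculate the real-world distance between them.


ground = 28.3 cm * 50000 / 100 = 14150.0 m = 14.15 km

14.15 km


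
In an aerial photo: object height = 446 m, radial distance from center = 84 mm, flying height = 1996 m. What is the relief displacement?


d = h * r / H = 446 * 84 / 1996 = 18.77 mm

18.77 mm


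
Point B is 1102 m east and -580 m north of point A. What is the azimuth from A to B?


az = atan2(1102, -580) = 117.8 deg
adjusted to 0-360: 117.8 degrees

117.8 degrees


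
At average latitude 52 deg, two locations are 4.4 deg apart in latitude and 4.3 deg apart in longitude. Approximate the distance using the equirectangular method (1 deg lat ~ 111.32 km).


dlat_km = 4.4 * 111.32 = 489.808
dlon_km = 4.3 * 111.32 * cos(52) ≈ 294.702
dist = sqrt(489.808^2 + 294.702^2) ≈ 571.6 km

571.6 km


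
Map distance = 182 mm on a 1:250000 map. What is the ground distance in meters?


ground = 182 mm * 250000 / 1000 = 45500.0 m

45500.0 m


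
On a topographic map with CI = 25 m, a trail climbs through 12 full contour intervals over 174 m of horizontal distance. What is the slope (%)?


elevation change = 12 * 25 = 300 m
slope = 300 / 174 * 100 = 172.4%

172.4%


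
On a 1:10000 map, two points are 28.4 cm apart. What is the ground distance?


ground = 28.4 cm * 10000 / 100 = 2840.0 m = 2.84 km

2.84 km


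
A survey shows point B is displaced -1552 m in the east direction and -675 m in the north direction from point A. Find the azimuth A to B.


az = atan2(-1552, -675) = -113.5 deg
adjusted to 0-360: 246.5 degrees

246.5 degrees


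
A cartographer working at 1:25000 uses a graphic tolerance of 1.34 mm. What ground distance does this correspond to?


ground = 1.34 mm * 25000 / 1000 = 33.5 m

33.5 m


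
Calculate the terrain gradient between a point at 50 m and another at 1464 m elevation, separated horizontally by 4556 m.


gradient = (1464 - 50) / 4556 = 1414 / 4556 = 0.3104

0.3104


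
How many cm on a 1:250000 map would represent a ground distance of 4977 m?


map_cm = 4977 * 100 / 250000 = 1.9908 cm ≈ 1.99 cm

1.99 cm


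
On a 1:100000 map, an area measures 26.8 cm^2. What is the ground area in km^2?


ground_area = 26.8 * (100000/100)^2 = 26800000.0 m^2 = 26.8 km^2

26.8 km^2


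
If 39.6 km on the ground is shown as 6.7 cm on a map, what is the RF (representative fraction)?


ground = 39.6 km = 3960000 cm; RF denominator = ground / map = 3960000 / 6.7 ≈ 591045; RF = 1:591045

1:591045


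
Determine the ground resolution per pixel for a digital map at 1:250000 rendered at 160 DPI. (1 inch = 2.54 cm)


pixel_cm = 2.54 / 160 = 0.015875 cm
ground = pixel_cm * 250000 / 100 = 2.54 * 250000 / (160 * 100) = 635000 / 16000 ≈ 39.69 m

39.69 m


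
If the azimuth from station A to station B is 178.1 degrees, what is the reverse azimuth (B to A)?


back azimuth = (178.1 + 180) mod 360 = 358.1 degrees

358.1 degrees


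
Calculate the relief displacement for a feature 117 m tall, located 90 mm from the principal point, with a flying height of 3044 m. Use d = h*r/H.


d = h * r / H = 117 * 90 / 3044 = 3.46 mm

3.46 mm


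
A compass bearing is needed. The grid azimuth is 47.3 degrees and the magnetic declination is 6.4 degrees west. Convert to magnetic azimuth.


magnetic azimuth = grid azimuth - declination (east +ve)
mag_az = 47.3 - -6.4 = 53.7 degrees

53.7 degrees


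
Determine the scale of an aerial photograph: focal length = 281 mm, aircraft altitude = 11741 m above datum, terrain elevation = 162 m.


scale = f / (H - h) = 281 mm / 11579 m = 281 / 11579000 = 1:41206

1:41206


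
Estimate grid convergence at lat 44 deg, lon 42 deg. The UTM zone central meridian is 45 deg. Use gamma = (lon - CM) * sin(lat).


gamma = (42 - 45) * sin(44) = -3 * 0.694658 = -2.084 degrees

-2.084 degrees


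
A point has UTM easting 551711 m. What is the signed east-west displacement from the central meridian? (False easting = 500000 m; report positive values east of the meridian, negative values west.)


displacement = 551711 - 500000 = 51711 m

51711 m


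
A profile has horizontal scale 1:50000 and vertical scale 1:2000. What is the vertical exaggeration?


VE = horizontal_scale / vertical_scale = 50000 / 2000 = 25.0

25.0x


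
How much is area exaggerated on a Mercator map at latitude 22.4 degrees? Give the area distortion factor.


area_distortion = 1/cos^2(22.4) = 1.17

1.17


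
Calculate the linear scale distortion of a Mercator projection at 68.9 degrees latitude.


SF = 1 / cos(68.9) = 1 / 0.359997 = 2.778

2.778


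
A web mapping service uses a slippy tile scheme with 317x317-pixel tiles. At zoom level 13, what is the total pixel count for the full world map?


tiles per axis = 2^13 = 8192
total tiles = 8192^2 = 67108864
pixels per axis = 8192 * 317 = 2596864
total pixels = 2596864^2 = 6743702634496

6743702634496 pixels


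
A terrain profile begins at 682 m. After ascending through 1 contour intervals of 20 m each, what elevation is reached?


elevation = 682 + 1 * 20 = 702 m

702 m


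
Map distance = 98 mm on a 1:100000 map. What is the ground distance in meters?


ground = 98 mm * 100000 / 1000 = 9800.0 m

9800.0 m


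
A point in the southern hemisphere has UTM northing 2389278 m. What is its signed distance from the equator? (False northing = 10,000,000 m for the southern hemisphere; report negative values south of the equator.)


For southern: actual = 2389278 - 10000000 = -7610722 m

-7610722 m


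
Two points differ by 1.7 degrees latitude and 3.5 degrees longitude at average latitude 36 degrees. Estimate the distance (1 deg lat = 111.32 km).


dlat_km = 1.7 * 111.32 = 189.244
dlon_km = 3.5 * 111.32 * cos(36) ≈ 315.209
dist = sqrt(189.244^2 + 315.209^2) ≈ 367.7 km

367.7 km


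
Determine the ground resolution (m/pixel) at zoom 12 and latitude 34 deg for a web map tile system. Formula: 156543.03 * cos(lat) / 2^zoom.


res = 156543.03 * cos(34) / 2^12 = 156543.03 * 0.82903757 / 4096 = 31.68 m/pixel

31.68 m/pixel


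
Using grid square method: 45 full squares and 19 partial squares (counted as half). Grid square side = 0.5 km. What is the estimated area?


effective squares = 45 + 19 * 0.5 = 54.5
area = 54.5 * 0.25 = 13.625 km^2

13.625 km^2


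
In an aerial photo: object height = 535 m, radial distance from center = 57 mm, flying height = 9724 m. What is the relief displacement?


d = h * r / H = 535 * 57 / 9724 = 3.14 mm

3.14 mm


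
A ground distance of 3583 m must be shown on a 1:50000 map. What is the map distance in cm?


map_cm = 3583 * 100 / 50000 = 7.166 cm ≈ 7.17 cm

7.17 cm


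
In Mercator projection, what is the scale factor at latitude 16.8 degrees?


SF = 1 / cos(16.8) = 1 / 0.957319 = 1.045

1.045


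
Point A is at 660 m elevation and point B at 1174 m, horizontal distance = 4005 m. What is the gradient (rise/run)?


gradient = (1174 - 660) / 4005 = 514 / 4005 = 0.1283

0.1283


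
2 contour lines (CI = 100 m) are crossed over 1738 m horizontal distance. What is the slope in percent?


elevation change = 2 * 100 = 200 m
slope = 200 / 1738 * 100 = 11.5%

11.5%


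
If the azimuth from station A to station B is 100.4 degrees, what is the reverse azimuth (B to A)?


back azimuth = (100.4 + 180) mod 360 = 280.4 degrees

280.4 degrees


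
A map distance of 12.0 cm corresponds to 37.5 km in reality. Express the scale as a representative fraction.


ground = 37.5 km = 3750000 cm; RF denominator = ground / map = 3750000 / 12.0 = 312500; RF = 1:312500

1:312500


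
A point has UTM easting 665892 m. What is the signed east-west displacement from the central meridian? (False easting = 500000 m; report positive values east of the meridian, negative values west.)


displacement = 665892 - 500000 = 165892 m

165892 m


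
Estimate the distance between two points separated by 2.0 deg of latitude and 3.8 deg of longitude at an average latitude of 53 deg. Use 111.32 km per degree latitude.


dlat_km = 2.0 * 111.32 = 222.64
dlon_km = 3.8 * 111.32 * cos(53) ≈ 254.577
dist = sqrt(222.64^2 + 254.577^2) ≈ 338.2 km

338.2 km


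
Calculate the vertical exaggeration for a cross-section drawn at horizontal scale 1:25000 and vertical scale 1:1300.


VE = horizontal_scale / vertical_scale = 25000 / 1300 ≈ 19.2

19.2x


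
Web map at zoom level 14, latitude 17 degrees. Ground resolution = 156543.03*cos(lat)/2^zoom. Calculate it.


res = 156543.03 * cos(17) / 2^14 = 156543.03 * 0.95630476 / 16384 = 9.14 m/pixel

9.14 m/pixel


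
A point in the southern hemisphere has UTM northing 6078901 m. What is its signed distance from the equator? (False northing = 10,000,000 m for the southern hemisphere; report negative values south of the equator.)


For southern: actual = 6078901 - 10000000 = -3921099 m

-3921099 m


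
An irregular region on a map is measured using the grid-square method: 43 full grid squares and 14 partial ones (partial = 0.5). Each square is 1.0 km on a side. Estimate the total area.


effective squares = 43 + 14 * 0.5 = 50.0
area = 50.0 * 1.0 = 50.0 km^2

50.0 km^2


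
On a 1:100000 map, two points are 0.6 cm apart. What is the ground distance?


ground = 0.6 cm * 100000 / 100 = 600.0 m

600.0 m


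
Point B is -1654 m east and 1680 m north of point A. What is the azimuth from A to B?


az = atan2(-1654, 1680) = -44.6 deg
adjusted to 0-360: 315.4 degrees

315.4 degrees


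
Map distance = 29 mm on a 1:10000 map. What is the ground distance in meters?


ground = 29 mm * 10000 / 1000 = 290.0 m

290.0 m


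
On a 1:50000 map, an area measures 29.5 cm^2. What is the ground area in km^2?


ground_area = 29.5 * (50000/100)^2 = 7375000.0 m^2 = 7.375 km^2

7.375 km^2


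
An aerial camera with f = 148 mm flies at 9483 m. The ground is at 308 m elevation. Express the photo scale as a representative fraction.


scale = f / (H - h) = 148 mm / 9175 m = 148 / 9175000 = 1:61993

1:61993


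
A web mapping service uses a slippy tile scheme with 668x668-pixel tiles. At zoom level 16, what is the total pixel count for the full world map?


tiles per axis = 2^16 = 65536
total tiles = 65536^2 = 4294967296
pixels per axis = 65536 * 668 = 43778048
total pixels = 43778048^2 = 1916517486690304

1916517486690304 pixels


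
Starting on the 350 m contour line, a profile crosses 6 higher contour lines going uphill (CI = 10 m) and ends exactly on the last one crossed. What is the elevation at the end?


elevation = 350 + 6 * 10 = 410 m

410 m


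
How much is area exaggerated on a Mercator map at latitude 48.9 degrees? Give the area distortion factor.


area_distortion = 1/cos^2(48.9) = 2.314

2.314


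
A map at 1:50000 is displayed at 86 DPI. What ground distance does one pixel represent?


pixel_cm = 2.54 / 86 ≈ 0.029535 cm
ground = pixel_cm * 50000 / 100 = 2.54 * 50000 / (86 * 100) = 127000 / 8600 ≈ 14.77 m

14.77 m


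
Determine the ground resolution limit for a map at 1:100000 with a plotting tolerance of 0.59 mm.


ground = 0.59 mm * 100000 / 1000 = 59.0 m

59.0 m


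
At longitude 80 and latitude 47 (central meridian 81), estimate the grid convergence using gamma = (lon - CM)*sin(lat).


gamma = (80 - 81) * sin(47) = -1 * 0.731354 = -0.731 degrees

-0.731 degrees


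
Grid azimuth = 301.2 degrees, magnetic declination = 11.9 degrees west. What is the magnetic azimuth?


magnetic azimuth = grid azimuth - declination (east +ve)
mag_az = 301.2 - -11.9 = 313.1 degrees

313.1 degrees


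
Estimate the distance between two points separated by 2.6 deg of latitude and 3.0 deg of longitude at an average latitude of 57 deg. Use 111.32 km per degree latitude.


dlat_km = 2.6 * 111.32 = 289.432
dlon_km = 3.0 * 111.32 * cos(57) ≈ 181.888
dist = sqrt(289.432^2 + 181.888^2) ≈ 341.8 km

341.8 km


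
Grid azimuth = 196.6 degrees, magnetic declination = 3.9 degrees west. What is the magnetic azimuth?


magnetic azimuth = grid azimuth - declination (east +ve)
mag_az = 196.6 - -3.9 = 200.5 degrees

200.5 degrees


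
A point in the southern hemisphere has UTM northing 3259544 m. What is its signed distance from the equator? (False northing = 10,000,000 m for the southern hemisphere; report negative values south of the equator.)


For southern: actual = 3259544 - 10000000 = -6740456 m

-6740456 m


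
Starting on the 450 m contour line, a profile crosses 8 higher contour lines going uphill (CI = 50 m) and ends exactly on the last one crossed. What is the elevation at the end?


elevation = 450 + 8 * 50 = 850 m

850 m


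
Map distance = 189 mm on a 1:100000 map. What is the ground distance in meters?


ground = 189 mm * 100000 / 1000 = 18900.0 m

18900.0 m


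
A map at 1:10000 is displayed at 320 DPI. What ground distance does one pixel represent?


pixel_cm = 2.54 / 320 ≈ 0.007938 cm
ground = pixel_cm * 10000 / 100 = 2.54 * 10000 / (320 * 100) = 25400 / 32000 ≈ 0.79 m

0.79 m


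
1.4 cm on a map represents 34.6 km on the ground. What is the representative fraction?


ground = 34.6 km = 3460000 cm; RF denominator = ground / map = 3460000 / 1.4 ≈ 2471429; RF = 1:2471429

1:2471429


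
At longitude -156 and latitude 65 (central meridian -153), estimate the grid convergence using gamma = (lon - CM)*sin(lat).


gamma = (-156 - -153) * sin(65) = -3 * 0.906308 = -2.719 degrees

-2.719 degrees


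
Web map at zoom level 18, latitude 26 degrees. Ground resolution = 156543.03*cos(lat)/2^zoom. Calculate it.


res = 156543.03 * cos(26) / 2^18 = 156543.03 * 0.89879405 / 262144 = 0.54 m/pixel

0.54 m/pixel


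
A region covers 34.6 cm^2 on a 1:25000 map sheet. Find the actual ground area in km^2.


ground_area = 34.6 * (25000/100)^2 = 2162500.0 m^2 = 2.1625 km^2 ≈ 2.163 km^2

2.163 km^2


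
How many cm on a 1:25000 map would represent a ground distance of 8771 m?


map_cm = 8771 * 100 / 25000 = 35.084 cm ≈ 35.08 cm

35.08 cm


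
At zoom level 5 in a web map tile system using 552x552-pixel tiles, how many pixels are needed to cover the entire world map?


tiles per axis = 2^5 = 32
total tiles = 32^2 = 1024
pixels per axis = 32 * 552 = 17664
total pixels = 17664^2 = 312016896

312016896 pixels


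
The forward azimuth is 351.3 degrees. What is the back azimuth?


back azimuth = (351.3 + 180) mod 360 = 171.3 degrees

171.3 degrees


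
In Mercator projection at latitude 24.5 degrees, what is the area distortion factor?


area_distortion = 1/cos^2(24.5) = 1.208

1.208


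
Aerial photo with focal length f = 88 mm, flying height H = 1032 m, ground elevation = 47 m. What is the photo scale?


scale = f / (H - h) = 88 mm / 985 m = 88 / 985000 = 1:11193

1:11193


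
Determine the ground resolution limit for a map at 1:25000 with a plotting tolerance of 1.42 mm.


ground = 1.42 mm * 25000 / 1000 = 35.5 m

35.5 m


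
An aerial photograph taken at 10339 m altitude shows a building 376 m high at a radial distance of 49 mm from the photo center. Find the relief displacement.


d = h * r / H = 376 * 49 / 10339 = 1.78 mm

1.78 mm


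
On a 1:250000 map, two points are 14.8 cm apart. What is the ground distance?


ground = 14.8 cm * 250000 / 100 = 37000.0 m = 37.0 km

37.0 km


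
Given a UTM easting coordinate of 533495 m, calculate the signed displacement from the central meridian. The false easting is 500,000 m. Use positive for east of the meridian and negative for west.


displacement = 533495 - 500000 = 33495 m

33495 m


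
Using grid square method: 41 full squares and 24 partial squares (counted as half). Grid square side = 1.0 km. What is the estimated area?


effective squares = 41 + 24 * 0.5 = 53.0
area = 53.0 * 1.0 = 53.0 km^2

53.0 km^2


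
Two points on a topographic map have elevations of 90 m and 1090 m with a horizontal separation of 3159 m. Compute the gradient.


gradient = (1090 - 90) / 3159 = 1000 / 3159 = 0.3166

0.3166


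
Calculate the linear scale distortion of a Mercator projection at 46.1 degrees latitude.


SF = 1 / cos(46.1) = 1 / 0.693402 = 1.442

1.442


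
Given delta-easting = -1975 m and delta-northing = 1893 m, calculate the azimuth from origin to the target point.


az = atan2(-1975, 1893) = -46.2 deg
adjusted to 0-360: 313.8 degrees

313.8 degrees


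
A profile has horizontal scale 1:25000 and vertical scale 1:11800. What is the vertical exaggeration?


VE = horizontal_scale / vertical_scale = 25000 / 11800 ≈ 2.1

2.1x


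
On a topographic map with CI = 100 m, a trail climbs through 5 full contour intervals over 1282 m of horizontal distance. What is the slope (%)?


elevation change = 5 * 100 = 500 m
slope = 500 / 1282 * 100 = 39.0%

39.0%


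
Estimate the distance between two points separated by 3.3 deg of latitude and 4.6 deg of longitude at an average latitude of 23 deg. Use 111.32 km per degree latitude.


dlat_km = 3.3 * 111.32 = 367.356
dlon_km = 4.6 * 111.32 * cos(23) ≈ 471.365
dist = sqrt(367.356^2 + 471.365^2) ≈ 597.6 km

597.6 km


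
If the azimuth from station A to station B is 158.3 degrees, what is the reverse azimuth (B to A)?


back azimuth = (158.3 + 180) mod 360 = 338.3 degrees

338.3 degrees
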